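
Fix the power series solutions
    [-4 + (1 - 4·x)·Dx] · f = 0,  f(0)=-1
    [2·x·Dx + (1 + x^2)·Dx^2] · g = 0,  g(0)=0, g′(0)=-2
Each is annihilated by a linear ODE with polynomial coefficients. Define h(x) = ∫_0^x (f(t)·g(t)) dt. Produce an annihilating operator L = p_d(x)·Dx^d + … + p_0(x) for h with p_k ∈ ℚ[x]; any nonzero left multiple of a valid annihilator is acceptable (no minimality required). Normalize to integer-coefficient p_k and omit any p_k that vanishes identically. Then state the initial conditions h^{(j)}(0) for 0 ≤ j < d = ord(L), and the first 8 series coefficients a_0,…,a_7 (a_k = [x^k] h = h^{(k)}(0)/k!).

f: a_k = -1, -4, -16, -64, -256, -1024, -4096, -16384, …
g: a_k = 0, -2, 0, 2/3, 0, -2/5, 0, 2/7, …
f·g: L₀ = L_f ⊗_s L_g, ord ≤ 1·2.
Integrate: L := L₀·Dx.
L = 8·x·Dx + (8 - 2·x + 16·x^2)·Dx^2 + (-1 + 4·x - x^2 + 4·x^3)·Dx^3  (order 3).
h: a_k = 0, 0, 1, 8/3, 47/6, 376/15, 3763/45, 30104/105, …
ICs: h(0) = 0, h′(0) = 0, h′′(0) = 2.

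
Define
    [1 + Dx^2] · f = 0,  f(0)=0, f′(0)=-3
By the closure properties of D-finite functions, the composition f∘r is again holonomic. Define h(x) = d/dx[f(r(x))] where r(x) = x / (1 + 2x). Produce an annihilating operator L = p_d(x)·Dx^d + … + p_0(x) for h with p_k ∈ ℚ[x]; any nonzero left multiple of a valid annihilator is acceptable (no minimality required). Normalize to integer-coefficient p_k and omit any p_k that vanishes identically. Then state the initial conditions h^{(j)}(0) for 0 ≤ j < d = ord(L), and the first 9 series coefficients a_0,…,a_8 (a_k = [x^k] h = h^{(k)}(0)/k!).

f: a_k = 0, -3, 0, 1/2, 0, -1/40, 0, 1/1680, 0, …
Substitute x→r, Dx→(1/r')Dx; clear ⇒ L₀.
Differentiate: ansatz ord ≤ ord L₀ ⇒ L.
L = (25 + 96·x + 96·x^2) + (12 + 72·x + 144·x^2 + 96·x^3)·Dx + (1 + 8·x + 24·x^2 + 32·x^3 + 16·x^4)·Dx^2  (order 2).
h: a_k = -3, 12, -69/2, 84, -1441/8, 675/2, -123479/240, 6599/15, 12104063/13440, …
ICs: h(0) = -3, h′(0) = 12.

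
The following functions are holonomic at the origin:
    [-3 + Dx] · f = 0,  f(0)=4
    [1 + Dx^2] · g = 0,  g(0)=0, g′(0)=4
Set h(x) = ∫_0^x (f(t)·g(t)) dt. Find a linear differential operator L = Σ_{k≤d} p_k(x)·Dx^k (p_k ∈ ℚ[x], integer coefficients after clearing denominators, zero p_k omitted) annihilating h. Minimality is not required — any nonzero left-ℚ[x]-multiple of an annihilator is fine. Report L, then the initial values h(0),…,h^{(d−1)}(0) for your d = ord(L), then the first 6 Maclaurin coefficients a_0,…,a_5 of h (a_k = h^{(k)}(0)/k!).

L = 10·Dx - 6·Dx^2 + Dx^3  (order 3).
h: a_k = 0, 0, 8, 16, 52/3, 64/5, …
ICs: h(0) = 0, h′(0) = 0, h′′(0) = 16.

f: a_k = 4, 12, 18, 18, 27/2, 81/10, …
g: a_k = 0, 4, 0, -2/3, 0, 1/30, …
Sym-product of L_f,L_g gives L₀ (≤ ord 2).
Integrate: L := L₀·Dx.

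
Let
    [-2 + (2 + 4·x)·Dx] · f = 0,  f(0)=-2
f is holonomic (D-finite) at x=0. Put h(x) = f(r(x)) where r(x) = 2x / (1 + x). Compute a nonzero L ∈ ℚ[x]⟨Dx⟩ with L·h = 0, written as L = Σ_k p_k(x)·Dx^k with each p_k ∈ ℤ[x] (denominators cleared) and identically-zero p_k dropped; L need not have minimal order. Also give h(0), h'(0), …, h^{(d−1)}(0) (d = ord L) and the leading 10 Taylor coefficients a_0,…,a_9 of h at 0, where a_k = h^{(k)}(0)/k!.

L = -2 + (1 + 6·x + 5·x^2)·Dx  (order 1).
h: a_k = -2, -4, 8, -20, 60, -204, 752, -2924, 11800, -48940, …
ICs: h(0) = -2.

f: a_k = -2, -2, 1, -1, 5/4, -7/4, 21/8, -33/8, 429/64, -715/64, …
Substitute x→r, Dx→(1/r')Dx; clear ⇒ L₀.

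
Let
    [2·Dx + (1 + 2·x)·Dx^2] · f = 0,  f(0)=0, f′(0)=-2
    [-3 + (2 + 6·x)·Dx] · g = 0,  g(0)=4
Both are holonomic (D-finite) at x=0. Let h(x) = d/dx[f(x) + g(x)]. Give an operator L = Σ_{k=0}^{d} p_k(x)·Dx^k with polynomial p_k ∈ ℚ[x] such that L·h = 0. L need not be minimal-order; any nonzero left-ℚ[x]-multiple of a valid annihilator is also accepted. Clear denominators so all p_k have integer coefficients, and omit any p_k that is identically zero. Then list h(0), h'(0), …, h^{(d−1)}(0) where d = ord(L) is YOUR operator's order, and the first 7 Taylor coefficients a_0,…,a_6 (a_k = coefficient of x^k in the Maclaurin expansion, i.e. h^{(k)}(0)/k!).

L = (-6 + 36·x) + (5 + 84·x + 180·x^2)·Dx + (2 + 22·x + 72·x^2 + 72·x^3)·Dx^2  (order 2).
h: a_k = 4, -5, 49/4, -277/8, 6457/64, -37735/128, 439661/512, …
ICs: h(0) = 4, h′(0) = -5.

f: a_k = 0, -2, 2, -8/3, 4, -32/5, 32/3, …
g: a_k = 4, 6, -9/2, 27/4, -405/32, 1701/64, -15309/256, …
L₀ := lclm(L_f,L_g); ord L₀ ≤ 2+1.
h=h₀': d/dx-closure on L₀ ⇒ L.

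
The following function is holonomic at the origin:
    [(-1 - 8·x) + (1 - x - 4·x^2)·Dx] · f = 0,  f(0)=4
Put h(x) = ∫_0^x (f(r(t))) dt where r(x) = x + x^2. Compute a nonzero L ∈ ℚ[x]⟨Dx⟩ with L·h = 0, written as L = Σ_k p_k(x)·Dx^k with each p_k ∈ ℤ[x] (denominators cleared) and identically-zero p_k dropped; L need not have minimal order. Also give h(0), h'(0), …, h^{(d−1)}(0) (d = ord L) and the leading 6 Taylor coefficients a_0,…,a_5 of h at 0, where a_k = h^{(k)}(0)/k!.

f: a_k = 4, 4, 20, 36, 116, 260, …
h₀=f(r): pull back L_f along r ⇒ L₀.
h=∫h₀ ⇒ L = L₀·Dx.
L = (1 + 10·x + 24·x^2 + 16·x^3)·Dx + (-1 + x + 5·x^2 + 8·x^3 + 4·x^4)·Dx^2  (order 2).
h: a_k = 0, 4, 2, 8, 19, 244/5, …
ICs: h(0) = 0, h′(0) = 4.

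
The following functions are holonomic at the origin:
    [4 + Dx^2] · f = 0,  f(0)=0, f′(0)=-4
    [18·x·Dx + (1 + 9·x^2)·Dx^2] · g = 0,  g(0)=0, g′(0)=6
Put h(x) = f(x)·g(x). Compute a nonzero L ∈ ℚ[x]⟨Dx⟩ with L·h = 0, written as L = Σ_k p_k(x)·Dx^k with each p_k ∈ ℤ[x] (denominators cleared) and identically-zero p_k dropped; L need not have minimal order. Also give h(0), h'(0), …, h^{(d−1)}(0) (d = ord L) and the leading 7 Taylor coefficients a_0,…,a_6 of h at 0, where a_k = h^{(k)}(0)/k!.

L = (2080 + 50256·x^2 + 89424·x^4 + 186624·x^6 + 419904·x^8) + (3168·x + 38880·x^3 + 139968·x^5 + 419904·x^7)·Dx + (572 + 13788·x^2 + 33048·x^4 + 93312·x^6 + 209952·x^8)·Dx^2 + (792·x + 9720·x^3 + 34992·x^5 + 104976·x^7)·Dx^3 + (13 + 306·x^2 + 2673·x^4 + 11664·x^6 + 26244·x^8)·Dx^4  (order 4).
h: a_k = 0, 0, -24, 0, 88, 0, -440, …
ICs: h(0) = 0, h′(0) = 0, h′′(0) = -48, h′′′(0) = 0.

f: a_k = 0, -4, 0, 8/3, 0, -8/15, 0, …
g: a_k = 0, 6, 0, -18, 0, 486/5, 0, …
Product ⇒ symmetric product L₀, ord ≤ 4.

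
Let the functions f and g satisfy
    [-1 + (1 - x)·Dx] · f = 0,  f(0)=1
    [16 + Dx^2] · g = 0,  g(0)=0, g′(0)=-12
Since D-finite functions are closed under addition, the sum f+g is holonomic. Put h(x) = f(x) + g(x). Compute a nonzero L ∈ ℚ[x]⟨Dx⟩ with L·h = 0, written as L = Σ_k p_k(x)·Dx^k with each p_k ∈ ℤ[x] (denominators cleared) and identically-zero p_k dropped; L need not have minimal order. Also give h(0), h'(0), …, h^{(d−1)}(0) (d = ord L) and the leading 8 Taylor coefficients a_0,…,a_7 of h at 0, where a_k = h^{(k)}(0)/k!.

L = (176 - 256·x + 128·x^2) + (-144 + 400·x - 384·x^2 + 128·x^3)·Dx + (11 - 16·x + 8·x^2)·Dx^2 + (-9 + 25·x - 24·x^2 + 8·x^3)·Dx^3  (order 3).
h: a_k = 1, -11, 1, 33, 1, -123/5, 1, 1129/105, …
ICs: h(0) = 1, h′(0) = -11, h′′(0) = 2.

f: a_k = 1, 1, 1, 1, 1, 1, 1, 1, …
g: a_k = 0, -12, 0, 32, 0, -128/5, 0, 1024/105, …
h₀=f+g: left-lcm gives L₀, ord ≤ 3.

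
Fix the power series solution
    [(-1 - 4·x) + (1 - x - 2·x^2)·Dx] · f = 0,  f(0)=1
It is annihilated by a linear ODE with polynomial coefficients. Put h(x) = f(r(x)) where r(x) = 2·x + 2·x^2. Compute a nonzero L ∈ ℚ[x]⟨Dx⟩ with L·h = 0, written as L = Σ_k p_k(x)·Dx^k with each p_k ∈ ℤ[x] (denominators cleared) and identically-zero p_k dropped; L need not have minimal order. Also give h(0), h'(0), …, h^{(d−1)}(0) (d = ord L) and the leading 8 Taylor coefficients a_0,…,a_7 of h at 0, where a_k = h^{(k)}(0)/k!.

L = (2 + 20·x + 48·x^2 + 32·x^3) + (-1 + 2·x + 10·x^2 + 16·x^3 + 8·x^4)·Dx  (order 1).
h: a_k = 1, 2, 14, 64, 308, 1496, 7208, 34816, …
ICs: h(0) = 1.

f: a_k = 1, 1, 3, 5, 11, 21, 43, 85, …
h₀=f(r): pull back L_f along r ⇒ L₀.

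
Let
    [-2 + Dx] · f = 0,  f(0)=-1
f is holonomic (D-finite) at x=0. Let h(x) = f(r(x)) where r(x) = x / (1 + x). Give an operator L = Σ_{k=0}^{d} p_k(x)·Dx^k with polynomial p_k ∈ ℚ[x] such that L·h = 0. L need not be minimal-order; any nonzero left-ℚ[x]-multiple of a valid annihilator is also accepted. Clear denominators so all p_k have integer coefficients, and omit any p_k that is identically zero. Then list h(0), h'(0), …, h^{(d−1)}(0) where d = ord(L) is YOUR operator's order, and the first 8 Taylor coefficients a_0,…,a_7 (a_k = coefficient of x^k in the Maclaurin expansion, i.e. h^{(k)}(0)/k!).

f: a_k = -1, -2, -2, -4/3, -2/3, -4/15, -4/45, -8/315, …
h₀=f(r): pull back L_f along r ⇒ L₀.
L = -2 + (1 + 2·x + x^2)·Dx  (order 1).
h: a_k = -1, -2, 0, 2/3, -2/3, 2/5, -4/45, -10/63, …
ICs: h(0) = -1.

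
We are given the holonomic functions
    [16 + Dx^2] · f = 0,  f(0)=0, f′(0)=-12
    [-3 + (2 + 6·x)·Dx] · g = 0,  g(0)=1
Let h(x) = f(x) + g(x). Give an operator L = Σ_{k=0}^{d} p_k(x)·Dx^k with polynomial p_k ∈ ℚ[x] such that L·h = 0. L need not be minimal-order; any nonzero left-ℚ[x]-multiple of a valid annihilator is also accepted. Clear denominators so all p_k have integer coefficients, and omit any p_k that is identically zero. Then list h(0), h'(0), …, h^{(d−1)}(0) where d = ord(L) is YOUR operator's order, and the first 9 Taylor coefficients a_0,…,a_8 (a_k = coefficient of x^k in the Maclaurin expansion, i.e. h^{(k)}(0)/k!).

f: a_k = 0, -12, 0, 32, 0, -128/5, 0, 1024/105, 0, …
g: a_k = 1, 3/2, -9/8, 27/16, -405/128, 1701/256, -15309/1024, 72171/2048, -2814669/32768, …
f+g: L₀ = lclm(L_f,L_g), ord ≤ 2+1.
L = (-4368 - 18432·x - 27648·x^2) + (1760 + 17568·x + 55296·x^2 + 55296·x^3)·Dx + (-273 - 1152·x - 1728·x^2)·Dx^2 + (110 + 1098·x + 3456·x^2 + 3456·x^3)·Dx^3  (order 3).
h: a_k = 1, -21/2, -9/8, 539/16, -405/128, -24263/1280, -15309/1024, 9675107/215040, -2814669/32768, …
ICs: h(0) = 1, h′(0) = -21/2, h′′(0) = -9/4.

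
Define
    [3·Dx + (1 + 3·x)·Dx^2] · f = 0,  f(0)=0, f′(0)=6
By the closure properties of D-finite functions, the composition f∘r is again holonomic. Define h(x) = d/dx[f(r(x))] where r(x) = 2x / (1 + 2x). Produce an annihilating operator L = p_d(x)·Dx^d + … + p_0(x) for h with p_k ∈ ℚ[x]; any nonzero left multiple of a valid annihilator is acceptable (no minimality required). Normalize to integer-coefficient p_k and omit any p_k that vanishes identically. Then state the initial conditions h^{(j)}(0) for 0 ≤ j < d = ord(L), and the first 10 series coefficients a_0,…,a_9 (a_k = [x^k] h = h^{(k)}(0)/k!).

f: a_k = 0, 6, -9, 18, -81/2, 486/5, -243, 4374/7, -6561/4, 4374, …
Change of var in L_f (x↦r) gives L₀.
Derive L from L₀ (diff closure).
L = (10 + 32·x) + (1 + 10·x + 16·x^2)·Dx  (order 1).
h: a_k = 12, -120, 1008, -8160, 65472, -524160, 4194048, -33553920, 268434432, -2147481600, …
ICs: h(0) = 12.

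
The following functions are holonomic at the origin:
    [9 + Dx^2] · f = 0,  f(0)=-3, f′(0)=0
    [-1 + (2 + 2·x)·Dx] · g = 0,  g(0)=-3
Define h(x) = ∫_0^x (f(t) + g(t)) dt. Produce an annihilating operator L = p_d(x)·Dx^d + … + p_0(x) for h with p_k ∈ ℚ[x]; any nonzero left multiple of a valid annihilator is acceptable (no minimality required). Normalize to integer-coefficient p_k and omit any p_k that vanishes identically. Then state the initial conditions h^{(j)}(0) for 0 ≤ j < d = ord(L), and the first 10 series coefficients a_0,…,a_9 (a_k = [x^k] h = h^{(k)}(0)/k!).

L = (-351 - 648·x - 324·x^2)·Dx + (630 + 1926·x + 1944·x^2 + 648·x^3)·Dx^2 + (-39 - 72·x - 36·x^2)·Dx^3 + (70 + 214·x + 216·x^2 + 72·x^3)·Dx^4  (order 4).
h: a_k = 0, -6, -3/4, 37/8, -3/64, -1281/640, -7/512, 15867/35840, -99/16384, -57203/1146880, …
ICs: h(0) = 0, h′(0) = -6, h′′(0) = -3/2, h′′′(0) = 111/4.

f: a_k = -3, 0, 27/2, 0, -81/8, 0, 243/80, 0, -2187/4480, 0, …
g: a_k = -3, -3/2, 3/8, -3/16, 15/128, -21/256, 63/1024, -99/2048, 1287/32768, -2145/65536, …
h₀=f+g: left-lcm gives L₀, ord ≤ 3.
Integrate: L := L₀·Dx.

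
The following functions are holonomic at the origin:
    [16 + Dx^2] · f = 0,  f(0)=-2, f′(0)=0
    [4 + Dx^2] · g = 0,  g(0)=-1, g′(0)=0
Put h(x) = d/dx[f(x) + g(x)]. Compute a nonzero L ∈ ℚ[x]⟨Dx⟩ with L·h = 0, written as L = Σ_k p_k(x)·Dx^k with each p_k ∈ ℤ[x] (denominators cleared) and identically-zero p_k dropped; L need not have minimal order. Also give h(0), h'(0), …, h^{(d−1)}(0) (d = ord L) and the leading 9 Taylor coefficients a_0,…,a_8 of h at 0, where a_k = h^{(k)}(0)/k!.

L = 64 + 20·Dx^2 + Dx^4  (order 4).
h: a_k = 0, 36, 0, -88, 0, 344/5, 0, -912/35, 0, …
ICs: h(0) = 0, h′(0) = 36, h′′(0) = 0, h′′′(0) = -528.

f: a_k = -2, 0, 16, 0, -64/3, 0, 512/45, 0, -1024/315, …
g: a_k = -1, 0, 2, 0, -2/3, 0, 4/45, 0, -2/315, …
L₀ := lclm(L_f,L_g); ord L₀ ≤ 2+2.
h=h₀': d/dx-closure on L₀ ⇒ L.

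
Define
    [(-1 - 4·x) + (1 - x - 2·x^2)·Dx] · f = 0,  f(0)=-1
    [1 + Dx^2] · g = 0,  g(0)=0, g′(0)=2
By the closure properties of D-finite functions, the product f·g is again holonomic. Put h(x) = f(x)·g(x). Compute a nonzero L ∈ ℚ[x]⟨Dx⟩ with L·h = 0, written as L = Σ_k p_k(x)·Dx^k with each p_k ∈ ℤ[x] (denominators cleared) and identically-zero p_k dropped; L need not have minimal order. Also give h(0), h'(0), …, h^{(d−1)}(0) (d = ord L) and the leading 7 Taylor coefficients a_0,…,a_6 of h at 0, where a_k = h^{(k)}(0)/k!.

f: a_k = -1, -1, -3, -5, -11, -21, -43, …
g: a_k = 0, 2, 0, -1/3, 0, 1/60, 0, …
Sym-product of L_f,L_g gives L₀ (≤ ord 2).
L = (3 + x + 2·x^2) + (2 + 8·x)·Dx + (-1 + x + 2·x^2)·Dx^2  (order 2).
h: a_k = 0, -2, -2, -17/3, -29/3, -1261/60, -807/20, …
ICs: h(0) = 0, h′(0) = -2.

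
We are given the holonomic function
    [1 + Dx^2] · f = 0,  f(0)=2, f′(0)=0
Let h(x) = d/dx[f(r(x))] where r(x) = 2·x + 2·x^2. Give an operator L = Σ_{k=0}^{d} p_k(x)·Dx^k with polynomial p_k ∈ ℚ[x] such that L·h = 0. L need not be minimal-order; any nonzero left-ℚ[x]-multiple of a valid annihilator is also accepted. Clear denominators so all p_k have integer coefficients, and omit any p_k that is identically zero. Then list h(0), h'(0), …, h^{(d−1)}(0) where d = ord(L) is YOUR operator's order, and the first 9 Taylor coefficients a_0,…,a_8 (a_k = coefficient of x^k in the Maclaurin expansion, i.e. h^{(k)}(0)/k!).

L = (16 + 32·x + 96·x^2 + 128·x^3 + 64·x^4) + (-6 - 12·x)·Dx + (1 + 4·x + 4·x^2)·Dx^2  (order 2).
h: a_k = 0, -8, -24, -32/3, 80/3, 704/15, 448/15, -3328/315, -1088/35, …
ICs: h(0) = 0, h′(0) = -8.

f: a_k = 2, 0, -1, 0, 1/12, 0, -1/360, 0, 1/20160, …
L₀ from L_f via x↦r, Dx↦r'^{-1}Dx.
h₀' ⇒ L via d/dx closure of L₀.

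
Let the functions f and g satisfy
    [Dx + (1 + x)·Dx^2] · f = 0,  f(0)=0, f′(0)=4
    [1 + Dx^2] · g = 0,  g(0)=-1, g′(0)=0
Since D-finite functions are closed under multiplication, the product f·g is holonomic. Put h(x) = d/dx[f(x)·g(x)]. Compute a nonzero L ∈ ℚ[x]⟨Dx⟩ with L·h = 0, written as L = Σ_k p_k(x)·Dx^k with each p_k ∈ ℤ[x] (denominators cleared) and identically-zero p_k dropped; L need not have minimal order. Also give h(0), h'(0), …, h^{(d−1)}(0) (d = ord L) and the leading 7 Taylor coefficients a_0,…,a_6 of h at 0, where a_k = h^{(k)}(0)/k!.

f: a_k = 0, 4, -2, 4/3, -1, 4/5, -2/3, …
g: a_k = -1, 0, 1/2, 0, -1/24, 0, 1/720, …
h₀=f·g: eliminate ⇒ L₀, order ≤ 2·2.
Differentiate: ansatz ord ≤ ord L₀ ⇒ L.
L = (-25 - 44·x - 42·x^2 + 12·x^3 + 43·x^4 + 24·x^5 + 4·x^6) + (-24 - 32·x + 20·x^2 + 60·x^3 + 40·x^4 + 8·x^5)·Dx + (-28 - 44·x - 14·x^2 + 72·x^3 + 98·x^4 + 48·x^5 + 8·x^6)·Dx^2 + (-24 - 32·x + 20·x^2 + 60·x^3 + 40·x^4 + 8·x^5)·Dx^3 + (-3 + 28·x^2 + 60·x^3 + 55·x^4 + 24·x^5 + 4·x^6)·Dx^4  (order 4).
h: a_k = -4, 4, 2, 0, -3/2, 3/2, -31/20, …
ICs: h(0) = -4, h′(0) = 4, h′′(0) = 4, h′′′(0) = 0.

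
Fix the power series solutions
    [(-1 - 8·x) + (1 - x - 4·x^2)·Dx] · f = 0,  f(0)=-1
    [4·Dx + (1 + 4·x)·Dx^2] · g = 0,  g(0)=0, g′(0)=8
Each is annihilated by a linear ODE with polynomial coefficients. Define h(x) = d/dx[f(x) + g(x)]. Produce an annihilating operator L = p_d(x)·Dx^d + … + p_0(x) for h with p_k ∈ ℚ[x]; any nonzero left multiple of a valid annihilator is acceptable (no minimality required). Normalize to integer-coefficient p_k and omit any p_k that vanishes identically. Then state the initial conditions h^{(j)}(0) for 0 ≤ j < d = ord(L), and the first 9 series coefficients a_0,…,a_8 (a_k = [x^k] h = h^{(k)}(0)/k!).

L = (268 + 1616·x + 5504·x^2 + 4608·x^3 + 6144·x^4) + (11 + 360·x + 3008·x^2 + 7680·x^3 + 9472·x^4 + 10240·x^5)·Dx + (-7 - 67·x - 154·x^2 + 136·x^3 + 928·x^4 + 2176·x^5 + 2048·x^6)·Dx^2  (order 2).
h: a_k = 7, -42, 101, -628, 1723, -9278, 29681, -140392, 497927, …
ICs: h(0) = 7, h′(0) = -42.

f: a_k = -1, -1, -5, -9, -29, -65, -181, -441, -1165, …
g: a_k = 0, 8, -16, 128/3, -128, 2048/5, -4096/3, 32768/7, -16384, …
f+g: L₀ = lclm(L_f,L_g), ord ≤ 1+2.
h₀' ⇒ L via d/dx closure of L₀.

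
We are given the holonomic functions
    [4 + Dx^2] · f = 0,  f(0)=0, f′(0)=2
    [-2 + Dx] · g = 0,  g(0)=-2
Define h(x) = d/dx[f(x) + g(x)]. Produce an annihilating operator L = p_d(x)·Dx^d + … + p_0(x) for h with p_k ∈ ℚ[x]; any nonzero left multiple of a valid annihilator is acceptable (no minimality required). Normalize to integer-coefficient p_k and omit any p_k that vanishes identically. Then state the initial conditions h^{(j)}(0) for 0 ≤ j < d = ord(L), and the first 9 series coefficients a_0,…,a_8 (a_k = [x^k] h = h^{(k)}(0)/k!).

L = 8 - 4·Dx + 2·Dx^2 - Dx^3  (order 3).
h: a_k = -2, -8, -12, -16/3, -4/3, -16/15, -8/15, -32/315, -4/315, …
ICs: h(0) = -2, h′(0) = -8, h′′(0) = -24.

f: a_k = 0, 2, 0, -4/3, 0, 4/15, 0, -8/315, 0, …
g: a_k = -2, -4, -4, -8/3, -4/3, -8/15, -8/45, -16/315, -4/315, …
Sum ⇒ L₀ = lclm(L_f,L_g) in ℚ(x)⟨Dx⟩.
Derive L from L₀ (diff closure).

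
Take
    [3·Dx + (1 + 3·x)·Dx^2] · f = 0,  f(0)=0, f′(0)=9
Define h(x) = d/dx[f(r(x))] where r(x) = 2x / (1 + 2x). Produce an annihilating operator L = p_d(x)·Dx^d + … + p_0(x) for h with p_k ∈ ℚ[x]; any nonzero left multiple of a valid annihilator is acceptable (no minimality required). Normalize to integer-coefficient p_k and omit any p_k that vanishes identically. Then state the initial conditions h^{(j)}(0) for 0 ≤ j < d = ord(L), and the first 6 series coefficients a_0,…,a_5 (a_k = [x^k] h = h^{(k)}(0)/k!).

f: a_k = 0, 9, -27/2, 27, -243/4, 729/5, …
f∘r: x↦r, Dx↦Dx/r' in L_f ⇒ L₀.
h₀' ⇒ L via d/dx closure of L₀.
L = (10 + 32·x) + (1 + 10·x + 16·x^2)·Dx  (order 1).
h: a_k = 18, -180, 1512, -12240, 98208, -786240, …
ICs: h(0) = 18.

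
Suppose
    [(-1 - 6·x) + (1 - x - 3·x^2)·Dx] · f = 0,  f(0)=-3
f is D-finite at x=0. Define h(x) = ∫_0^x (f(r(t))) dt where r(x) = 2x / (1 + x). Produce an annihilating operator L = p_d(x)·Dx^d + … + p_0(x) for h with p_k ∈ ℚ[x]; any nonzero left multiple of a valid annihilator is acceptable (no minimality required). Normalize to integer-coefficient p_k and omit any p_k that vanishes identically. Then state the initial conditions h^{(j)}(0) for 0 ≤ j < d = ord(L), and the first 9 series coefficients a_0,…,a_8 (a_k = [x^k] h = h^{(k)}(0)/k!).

L = (2 + 26·x)·Dx + (-1 - x + 13·x^2 + 13·x^3)·Dx^2  (order 2).
h: a_k = 0, -3, -3, -14, -39/2, -546/5, -169, -1014, -6591/4, …
ICs: h(0) = 0, h′(0) = -3.

f: a_k = -3, -3, -12, -21, -57, -120, -291, -651, -1524, …
Substitute x→r, Dx→(1/r')Dx; clear ⇒ L₀.
Integrate: L := L₀·Dx.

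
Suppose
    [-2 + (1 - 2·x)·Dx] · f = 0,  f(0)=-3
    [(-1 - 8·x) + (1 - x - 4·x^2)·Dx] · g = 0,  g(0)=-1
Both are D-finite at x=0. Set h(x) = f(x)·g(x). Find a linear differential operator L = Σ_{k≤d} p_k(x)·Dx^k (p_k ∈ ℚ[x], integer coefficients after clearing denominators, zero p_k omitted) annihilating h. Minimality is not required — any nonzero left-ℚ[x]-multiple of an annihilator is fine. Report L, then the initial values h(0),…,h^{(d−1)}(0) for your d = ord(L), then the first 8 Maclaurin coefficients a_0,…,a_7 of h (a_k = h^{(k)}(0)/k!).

f: a_k = -3, -6, -12, -24, -48, -96, -192, -384, …
g: a_k = -1, -1, -5, -9, -29, -65, -181, -441, …
Product ⇒ symmetric product L₀, ord ≤ 1.
L = (-3 - 4·x + 24·x^2) + (1 - 3·x - 2·x^2 + 8·x^3)·Dx  (order 1).
h: a_k = 3, 9, 33, 93, 273, 741, 2025, 5373, …
ICs: h(0) = 3.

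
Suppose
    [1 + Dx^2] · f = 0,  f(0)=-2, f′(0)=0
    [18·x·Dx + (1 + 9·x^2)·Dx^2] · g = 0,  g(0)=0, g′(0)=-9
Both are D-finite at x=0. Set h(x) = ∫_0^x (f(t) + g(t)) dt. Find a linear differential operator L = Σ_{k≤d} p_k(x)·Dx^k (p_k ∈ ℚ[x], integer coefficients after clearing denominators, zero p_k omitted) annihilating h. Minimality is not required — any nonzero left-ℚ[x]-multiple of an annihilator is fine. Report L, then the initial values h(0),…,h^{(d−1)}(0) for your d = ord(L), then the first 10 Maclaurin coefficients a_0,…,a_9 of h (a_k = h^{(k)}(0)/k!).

f: a_k = -2, 0, 1, 0, -1/12, 0, 1/360, 0, -1/20160, 0, …
g: a_k = 0, -9, 0, 27, 0, -729/5, 0, 6561/7, 0, -6561, …
Sum ⇒ L₀ = lclm(L_f,L_g) in ℚ(x)⟨Dx⟩.
h=∫₀ˣh₀: take L = L₀·Dx.
L = (-1926·x + 17820·x^3 + 1458·x^5)·Dx^2 + (-17 + 351·x^2 + 4617·x^4 + 729·x^6)·Dx^3 + (-1926·x + 17820·x^3 + 1458·x^5)·Dx^4 + (-17 + 351·x^2 + 4617·x^4 + 729·x^6)·Dx^5  (order 5).
h: a_k = 0, -2, -9/2, 1/3, 27/4, -1/60, -243/10, 1/2520, 6561/56, -1/181440, …
ICs: h(0) = 0, h′(0) = -2, h′′(0) = -9, h′′′(0) = 2, h′′′′(0) = 162.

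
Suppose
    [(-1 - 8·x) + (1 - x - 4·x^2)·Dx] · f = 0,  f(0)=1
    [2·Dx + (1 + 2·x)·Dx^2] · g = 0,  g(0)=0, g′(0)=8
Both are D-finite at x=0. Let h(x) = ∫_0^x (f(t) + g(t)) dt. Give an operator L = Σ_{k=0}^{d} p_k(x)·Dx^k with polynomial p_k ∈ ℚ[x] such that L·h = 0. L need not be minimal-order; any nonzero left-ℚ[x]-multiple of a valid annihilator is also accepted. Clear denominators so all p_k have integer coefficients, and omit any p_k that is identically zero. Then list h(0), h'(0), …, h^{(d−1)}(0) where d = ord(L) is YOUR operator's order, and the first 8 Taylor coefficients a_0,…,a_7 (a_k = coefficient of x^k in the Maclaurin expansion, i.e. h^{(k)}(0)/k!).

f: a_k = 1, 1, 5, 9, 29, 65, 181, 441, …
g: a_k = 0, 8, -8, 32/3, -16, 128/5, -128/3, 512/7, …
h₀=f+g: left-lcm gives L₀, ord ≤ 3.
Integrate: L := L₀·Dx.
L = (94 + 644·x + 1664·x^2 + 1920·x^3 + 1536·x^4)·Dx^2 + (23 + 324·x + 1448·x^2 + 3072·x^3 + 3904·x^4 + 2560·x^5)·Dx^3 + (-6 - 35·x - 53·x^2 + 98·x^3 + 528·x^4 + 864·x^5 + 512·x^6)·Dx^4  (order 4).
h: a_k = 0, 1, 9/2, -1, 59/12, 13/5, 151/10, 415/21, …
ICs: h(0) = 0, h′(0) = 1, h′′(0) = 9, h′′′(0) = -6.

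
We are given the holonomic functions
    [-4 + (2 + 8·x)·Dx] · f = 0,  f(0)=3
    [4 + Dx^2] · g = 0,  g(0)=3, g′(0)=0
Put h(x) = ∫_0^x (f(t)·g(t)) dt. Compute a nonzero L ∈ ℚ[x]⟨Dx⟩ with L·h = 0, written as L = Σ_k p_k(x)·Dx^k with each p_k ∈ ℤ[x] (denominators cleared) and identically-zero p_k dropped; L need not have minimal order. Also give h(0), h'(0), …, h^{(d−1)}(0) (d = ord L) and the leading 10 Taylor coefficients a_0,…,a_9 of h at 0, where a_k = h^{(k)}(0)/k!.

f: a_k = 3, 6, -6, 12, -30, 84, -252, 792, -2574, 8580, …
g: a_k = 3, 0, -6, 0, 2, 0, -4/15, 0, 2/105, 0, …
Sym-product of L_f,L_g gives L₀ (≤ ord 2).
∫: right-multiply L₀ by Dx.
L = (16 + 32·x + 64·x^2)·Dx + (-4 - 16·x)·Dx^2 + (1 + 8·x + 16·x^2)·Dx^3  (order 3).
h: a_k = 0, 9, 9, -12, 0, -48/5, 32, -2944/35, 1184/5, -219392/315, …
ICs: h(0) = 0, h′(0) = 9, h′′(0) = 18.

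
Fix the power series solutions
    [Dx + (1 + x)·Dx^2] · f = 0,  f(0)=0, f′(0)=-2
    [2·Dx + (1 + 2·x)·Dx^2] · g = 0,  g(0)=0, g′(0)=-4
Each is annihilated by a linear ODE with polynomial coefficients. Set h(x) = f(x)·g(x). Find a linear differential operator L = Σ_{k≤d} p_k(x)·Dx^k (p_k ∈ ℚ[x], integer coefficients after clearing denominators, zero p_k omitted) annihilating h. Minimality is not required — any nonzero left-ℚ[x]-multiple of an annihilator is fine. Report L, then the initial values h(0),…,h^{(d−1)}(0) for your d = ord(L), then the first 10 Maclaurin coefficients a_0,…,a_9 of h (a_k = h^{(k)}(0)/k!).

f: a_k = 0, -2, 1, -2/3, 1/2, -2/5, 1/3, -2/7, 1/4, -2/9, …
g: a_k = 0, -4, 4, -16/3, 8, -64/5, 64/3, -256/7, 64, -1024/9, …
f·g: L₀ = L_f ⊗_s L_g, ord ≤ 2·2.
L = (20 + 48·x + 32·x^2)·Dx + (66 + 268·x + 360·x^2 + 160·x^3)·Dx^2 + (32 + 180·x + 372·x^2 + 336·x^3 + 112·x^4)·Dx^3 + (3 + 22·x + 63·x^2 + 88·x^3 + 60·x^4 + 16·x^5)·Dx^4  (order 4).
h: a_k = 0, 0, 8, -12, 52/3, -26, 1834/45, -332/5, 2344/21, -6731/35, …
ICs: h(0) = 0, h′(0) = 0, h′′(0) = 16, h′′′(0) = -72.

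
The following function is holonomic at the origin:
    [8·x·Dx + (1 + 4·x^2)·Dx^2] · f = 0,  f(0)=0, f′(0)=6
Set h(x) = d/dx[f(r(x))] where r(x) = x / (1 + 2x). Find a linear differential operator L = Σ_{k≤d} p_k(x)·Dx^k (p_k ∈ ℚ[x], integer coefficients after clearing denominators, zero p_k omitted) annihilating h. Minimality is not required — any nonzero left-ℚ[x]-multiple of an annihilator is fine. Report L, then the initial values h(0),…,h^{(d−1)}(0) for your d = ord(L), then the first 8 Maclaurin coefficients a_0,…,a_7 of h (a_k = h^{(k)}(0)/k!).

f: a_k = 0, 6, 0, -8, 0, 96/5, 0, -384/7, …
f∘r: x↦r, Dx↦Dx/r' in L_f ⇒ L₀.
h₀' ⇒ L via d/dx closure of L₀.
L = (4 + 16·x) + (1 + 4·x + 8·x^2)·Dx  (order 1).
h: a_k = 6, -24, 48, 0, -384, 1536, -3072, 0, …
ICs: h(0) = 6.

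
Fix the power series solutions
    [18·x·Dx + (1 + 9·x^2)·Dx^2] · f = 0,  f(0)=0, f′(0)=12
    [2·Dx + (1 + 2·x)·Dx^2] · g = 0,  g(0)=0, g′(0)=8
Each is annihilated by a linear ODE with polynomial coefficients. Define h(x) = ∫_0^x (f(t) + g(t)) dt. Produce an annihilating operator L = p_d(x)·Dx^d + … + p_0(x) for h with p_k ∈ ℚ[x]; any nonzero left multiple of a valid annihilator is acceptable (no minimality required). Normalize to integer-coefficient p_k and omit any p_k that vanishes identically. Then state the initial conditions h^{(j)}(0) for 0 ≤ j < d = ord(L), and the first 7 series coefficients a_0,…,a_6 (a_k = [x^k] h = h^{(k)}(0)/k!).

f: a_k = 0, 12, 0, -36, 0, 972/5, 0, …
g: a_k = 0, 8, -8, 32/3, -16, 128/5, -128/3, …
f+g: L₀ = lclm(L_f,L_g), ord ≤ 2+2.
Integrate: L := L₀·Dx.
L = (-18 - 108·x + 486·x^2 + 324·x^3)·Dx^2 + (-13 - 36·x + 135·x^2 + 972·x^3 + 648·x^4)·Dx^3 + (-1 + 7·x + 18·x^2 + 81·x^3 + 243·x^4 + 162·x^5)·Dx^4  (order 4).
h: a_k = 0, 0, 10, -8/3, -19/3, -16/5, 110/3, …
ICs: h(0) = 0, h′(0) = 0, h′′(0) = 20, h′′′(0) = -16.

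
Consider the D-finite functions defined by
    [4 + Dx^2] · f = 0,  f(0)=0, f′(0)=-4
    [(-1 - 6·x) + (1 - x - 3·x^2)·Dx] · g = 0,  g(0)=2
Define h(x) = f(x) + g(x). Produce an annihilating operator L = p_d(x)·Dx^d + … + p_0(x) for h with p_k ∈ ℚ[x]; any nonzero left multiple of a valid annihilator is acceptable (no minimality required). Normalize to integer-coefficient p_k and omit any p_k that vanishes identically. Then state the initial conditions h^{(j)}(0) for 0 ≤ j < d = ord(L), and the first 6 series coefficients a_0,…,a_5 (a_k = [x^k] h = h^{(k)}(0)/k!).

f: a_k = 0, -4, 0, 8/3, 0, -8/15, …
g: a_k = 2, 2, 8, 14, 38, 80, …
L₀ := lclm(L_f,L_g); ord L₀ ≤ 2+1.
L = (-92 - 608·x - 512·x^2 - 1104·x^3 - 360·x^4 - 432·x^5) + (24 - 4·x - 24·x^2 - 80·x^3 - 180·x^4 - 216·x^5 - 216·x^6)·Dx + (-23 - 152·x - 128·x^2 - 276·x^3 - 90·x^4 - 108·x^5)·Dx^2 + (6 - x - 6·x^2 - 20·x^3 - 45·x^4 - 54·x^5 - 54·x^6)·Dx^3  (order 3).
h: a_k = 2, -2, 8, 50/3, 38, 1192/15, …
ICs: h(0) = 2, h′(0) = -2, h′′(0) = 16.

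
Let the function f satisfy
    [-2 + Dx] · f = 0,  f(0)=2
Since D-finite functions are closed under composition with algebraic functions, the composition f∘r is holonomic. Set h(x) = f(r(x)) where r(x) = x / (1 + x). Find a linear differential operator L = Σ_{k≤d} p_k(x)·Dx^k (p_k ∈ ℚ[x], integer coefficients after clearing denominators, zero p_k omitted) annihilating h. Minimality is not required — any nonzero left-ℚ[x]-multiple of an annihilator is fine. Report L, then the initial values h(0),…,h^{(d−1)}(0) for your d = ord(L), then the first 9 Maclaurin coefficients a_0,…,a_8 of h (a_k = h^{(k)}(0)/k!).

L = -2 + (1 + 2·x + x^2)·Dx  (order 1).
h: a_k = 2, 4, 0, -4/3, 4/3, -4/5, 8/45, 20/63, -64/105, …
ICs: h(0) = 2.

f: a_k = 2, 4, 4, 8/3, 4/3, 8/15, 8/45, 16/315, 4/315, …
Change of var in L_f (x↦r) gives L₀.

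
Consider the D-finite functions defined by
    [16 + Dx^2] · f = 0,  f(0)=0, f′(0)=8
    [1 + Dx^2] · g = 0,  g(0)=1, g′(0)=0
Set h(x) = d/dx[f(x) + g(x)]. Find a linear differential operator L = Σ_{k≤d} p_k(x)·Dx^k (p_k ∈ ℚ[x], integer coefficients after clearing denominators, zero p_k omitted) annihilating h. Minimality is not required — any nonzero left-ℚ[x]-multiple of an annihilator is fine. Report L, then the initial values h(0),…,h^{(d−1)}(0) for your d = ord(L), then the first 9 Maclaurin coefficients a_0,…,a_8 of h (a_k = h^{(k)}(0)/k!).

L = 16 + 17·Dx^2 + Dx^4  (order 4).
h: a_k = 8, -1, -64, 1/6, 256/3, -1/120, -2048/45, 1/5040, 4096/315, …
ICs: h(0) = 8, h′(0) = -1, h′′(0) = -128, h′′′(0) = 1.

f: a_k = 0, 8, 0, -64/3, 0, 256/15, 0, -2048/315, 0, …
g: a_k = 1, 0, -1/2, 0, 1/24, 0, -1/720, 0, 1/40320, …
Sum ⇒ L₀ = lclm(L_f,L_g) in ℚ(x)⟨Dx⟩.
h₀' ⇒ L via d/dx closure of L₀.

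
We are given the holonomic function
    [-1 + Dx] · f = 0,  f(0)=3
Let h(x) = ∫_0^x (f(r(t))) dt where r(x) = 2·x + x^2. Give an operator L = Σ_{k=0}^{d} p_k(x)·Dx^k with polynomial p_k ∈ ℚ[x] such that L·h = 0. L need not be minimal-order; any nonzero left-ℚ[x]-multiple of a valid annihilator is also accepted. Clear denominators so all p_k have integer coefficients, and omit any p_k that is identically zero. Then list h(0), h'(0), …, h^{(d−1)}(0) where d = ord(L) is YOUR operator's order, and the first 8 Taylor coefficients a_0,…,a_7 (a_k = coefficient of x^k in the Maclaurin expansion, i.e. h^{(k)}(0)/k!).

f: a_k = 3, 3, 3/2, 1/2, 1/8, 1/40, 1/240, 1/1680, …
f∘r: x↦r, Dx↦Dx/r' in L_f ⇒ L₀.
h=∫₀ˣh₀: take L = L₀·Dx.
L = (-2 - 2·x)·Dx + Dx^2  (order 2).
h: a_k = 0, 3, 3, 3, 5/2, 19/10, 13/10, 173/210, …
ICs: h(0) = 0, h′(0) = 3.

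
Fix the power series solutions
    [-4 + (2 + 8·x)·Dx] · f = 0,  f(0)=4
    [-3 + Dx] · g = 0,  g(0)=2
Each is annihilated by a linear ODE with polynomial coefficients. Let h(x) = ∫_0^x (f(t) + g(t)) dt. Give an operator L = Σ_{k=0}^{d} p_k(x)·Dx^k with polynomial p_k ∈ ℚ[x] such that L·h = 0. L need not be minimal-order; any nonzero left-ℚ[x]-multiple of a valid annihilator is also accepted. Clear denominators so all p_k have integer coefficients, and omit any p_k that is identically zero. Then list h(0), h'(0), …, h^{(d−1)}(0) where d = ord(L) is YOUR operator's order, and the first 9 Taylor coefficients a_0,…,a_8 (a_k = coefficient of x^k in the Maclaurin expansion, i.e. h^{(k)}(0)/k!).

L = (30 + 72·x)·Dx + (-13 - 72·x - 144·x^2)·Dx^2 + (1 + 16·x + 48·x^2)·Dx^3  (order 3).
h: a_k = 0, 6, 7, 1/3, 25/4, -133/20, 2321/120, -13359/280, 295923/2240, …
ICs: h(0) = 0, h′(0) = 6, h′′(0) = 14.

f: a_k = 4, 8, -8, 16, -40, 112, -336, 1056, -3432, …
g: a_k = 2, 6, 9, 9, 27/4, 81/20, 81/40, 243/280, 729/2240, …
L₀ := lclm(L_f,L_g); ord L₀ ≤ 1+1.
Integrate: L := L₀·Dx.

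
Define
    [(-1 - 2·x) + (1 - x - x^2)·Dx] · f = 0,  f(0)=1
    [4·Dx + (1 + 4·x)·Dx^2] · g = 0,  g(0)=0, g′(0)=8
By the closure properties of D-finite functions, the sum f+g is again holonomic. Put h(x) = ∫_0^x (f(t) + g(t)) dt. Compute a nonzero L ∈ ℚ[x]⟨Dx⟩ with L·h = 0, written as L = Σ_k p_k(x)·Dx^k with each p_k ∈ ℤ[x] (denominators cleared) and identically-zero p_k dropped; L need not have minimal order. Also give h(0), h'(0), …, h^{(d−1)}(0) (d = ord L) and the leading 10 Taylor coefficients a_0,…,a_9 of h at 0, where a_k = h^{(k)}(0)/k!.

L = (100 + 272·x + 392·x^2 + 144·x^3 + 96·x^4)·Dx^2 + (-7 + 96·x + 434·x^2 + 540·x^3 + 304·x^4 + 160·x^5)·Dx^3 + (-4 - 25·x - 28·x^2 + 46·x^3 + 73·x^4 + 76·x^5 + 32·x^6)·Dx^4  (order 4).
h: a_k = 0, 1, 9/2, -14/3, 137/12, -123/5, 348/5, -4057/21, 32915/56, -5450/3, …
ICs: h(0) = 0, h′(0) = 1, h′′(0) = 9, h′′′(0) = -28.

f: a_k = 1, 1, 2, 3, 5, 8, 13, 21, 34, 55, …
g: a_k = 0, 8, -16, 128/3, -128, 2048/5, -4096/3, 32768/7, -16384, 524288/9, …
Weyl lclm of L_f,L_g ⇒ L₀ (ord ≤ 3).
h=∫h₀ ⇒ L = L₀·Dx.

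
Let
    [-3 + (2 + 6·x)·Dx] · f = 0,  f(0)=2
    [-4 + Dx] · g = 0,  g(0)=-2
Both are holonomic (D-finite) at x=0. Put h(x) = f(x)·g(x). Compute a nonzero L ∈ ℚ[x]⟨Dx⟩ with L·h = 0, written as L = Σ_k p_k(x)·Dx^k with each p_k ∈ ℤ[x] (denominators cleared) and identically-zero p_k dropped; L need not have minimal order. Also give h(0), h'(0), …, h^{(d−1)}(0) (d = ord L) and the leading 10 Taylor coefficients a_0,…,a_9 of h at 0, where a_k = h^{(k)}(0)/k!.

L = (-11 - 24·x) + (2 + 6·x)·Dx  (order 1).
h: a_k = -4, -22, -103/2, -953/12, -8161/96, -76883/960, -497863/11520, -9695729/161280, 133285631/2580480, -8654728283/46448640, …
ICs: h(0) = -4.

f: a_k = 2, 3, -9/4, 27/8, -405/64, 1701/128, -15309/512, 72171/1024, -2814669/16384, 14073345/32768, …
g: a_k = -2, -8, -16, -64/3, -64/3, -256/15, -512/45, -2048/315, -1024/315, -4096/2835, …
Product ⇒ symmetric product L₀, ord ≤ 1.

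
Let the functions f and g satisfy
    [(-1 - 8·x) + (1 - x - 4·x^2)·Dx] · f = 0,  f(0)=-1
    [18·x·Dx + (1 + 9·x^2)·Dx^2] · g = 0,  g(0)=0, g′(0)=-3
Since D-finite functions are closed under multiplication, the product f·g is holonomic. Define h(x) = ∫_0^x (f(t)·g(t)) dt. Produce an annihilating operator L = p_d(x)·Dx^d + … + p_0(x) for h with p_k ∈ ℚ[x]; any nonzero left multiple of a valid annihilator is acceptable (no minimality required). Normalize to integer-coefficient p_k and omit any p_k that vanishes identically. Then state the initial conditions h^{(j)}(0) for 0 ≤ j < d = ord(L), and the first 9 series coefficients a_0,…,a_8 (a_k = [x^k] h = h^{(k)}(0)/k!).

f: a_k = -1, -1, -5, -9, -29, -65, -181, -441, -1165, …
g: a_k = 0, -3, 0, 9, 0, -243/5, 0, 2187/7, 0, …
Product ⇒ symmetric product L₀, ord ≤ 2.
Integrate: L := L₀·Dx.
L = (8 + 18·x + 216·x^2)·Dx + (2 - 2·x + 36·x^2 + 216·x^3)·Dx^2 + (-1 + x - 5·x^2 + 9·x^3 + 36·x^4)·Dx^3  (order 3).
h: a_k = 0, 0, 3/2, 1, 3/2, 18/5, 151/10, 813/35, 186/7, …
ICs: h(0) = 0, h′(0) = 0, h′′(0) = 3.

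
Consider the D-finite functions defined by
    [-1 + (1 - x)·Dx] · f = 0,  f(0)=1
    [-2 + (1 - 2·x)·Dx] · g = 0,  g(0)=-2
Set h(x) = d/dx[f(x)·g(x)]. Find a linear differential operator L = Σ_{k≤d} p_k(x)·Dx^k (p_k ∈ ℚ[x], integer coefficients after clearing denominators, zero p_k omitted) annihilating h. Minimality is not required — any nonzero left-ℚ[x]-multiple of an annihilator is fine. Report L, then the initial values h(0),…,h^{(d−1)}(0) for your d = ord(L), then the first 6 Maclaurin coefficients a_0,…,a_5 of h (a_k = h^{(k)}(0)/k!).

L = (14 - 36·x + 24·x^2) + (-3 + 13·x - 18·x^2 + 8·x^3)·Dx  (order 1).
h: a_k = -6, -28, -90, -248, -630, -1524, …
ICs: h(0) = -6.

f: a_k = 1, 1, 1, 1, 1, 1, …
g: a_k = -2, -4, -8, -16, -32, -64, …
h₀=f·g: eliminate ⇒ L₀, order ≤ 1·1.
Derive L from L₀ (diff closure).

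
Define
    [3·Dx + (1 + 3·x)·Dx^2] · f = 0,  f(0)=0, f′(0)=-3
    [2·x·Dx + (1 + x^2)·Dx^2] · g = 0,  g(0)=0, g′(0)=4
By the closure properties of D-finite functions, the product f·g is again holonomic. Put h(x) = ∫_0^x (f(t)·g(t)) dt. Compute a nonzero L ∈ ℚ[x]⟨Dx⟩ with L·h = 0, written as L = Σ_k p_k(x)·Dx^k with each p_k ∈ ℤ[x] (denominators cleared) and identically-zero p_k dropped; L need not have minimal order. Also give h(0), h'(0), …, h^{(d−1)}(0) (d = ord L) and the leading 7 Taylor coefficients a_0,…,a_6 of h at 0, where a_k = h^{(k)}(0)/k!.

L = (264 + 1260·x + 1008·x^2 + 3420·x^3 + 3240·x^4 + 4212·x^5 + 324·x^7)·Dx^2 + (178 + 660·x + 3828·x^2 + 7308·x^3 + 12960·x^4 + 10044·x^5 + 11340·x^6 + 324·x^7 + 1134·x^8)·Dx^3 + (132 + 608·x + 1728·x^2 + 4568·x^3 + 6456·x^4 + 8856·x^5 + 5184·x^6 + 5544·x^7 + 324·x^8 + 648·x^9)·Dx^4 + (13 + 102·x + 341·x^2 + 744·x^3 + 1138·x^4 + 1236·x^5 + 1386·x^6 + 648·x^7 + 657·x^8 + 54·x^9 + 81·x^10)·Dx^5  (order 5).
h: a_k = 0, 0, 0, -4, 9/2, -32/5, 25/2, …
ICs: h(0) = 0, h′(0) = 0, h′′(0) = 0, h′′′(0) = -24, h′′′′(0) = 108.

f: a_k = 0, -3, 9/2, -9, 81/4, -243/5, 243/2, …
g: a_k = 0, 4, 0, -4/3, 0, 4/5, 0, …
L₀ := L_f ⊗_s L_g (sym. prod.), ord ≤ 4.
Integrate: L := L₀·Dx.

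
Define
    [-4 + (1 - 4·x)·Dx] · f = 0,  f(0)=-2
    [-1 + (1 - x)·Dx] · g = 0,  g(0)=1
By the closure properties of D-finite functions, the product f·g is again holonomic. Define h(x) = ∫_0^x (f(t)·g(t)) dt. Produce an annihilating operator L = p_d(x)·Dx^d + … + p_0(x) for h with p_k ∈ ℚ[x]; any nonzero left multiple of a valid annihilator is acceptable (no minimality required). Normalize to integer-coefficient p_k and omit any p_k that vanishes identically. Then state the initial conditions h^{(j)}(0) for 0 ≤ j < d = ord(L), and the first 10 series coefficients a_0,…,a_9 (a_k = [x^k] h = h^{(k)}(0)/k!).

L = (-5 + 8·x)·Dx + (1 - 5·x + 4·x^2)·Dx^2  (order 2).
h: a_k = 0, -2, -5, -14, -85/2, -682/5, -455, -10922/7, -21845/4, -19418, …
ICs: h(0) = 0, h′(0) = -2.

f: a_k = -2, -8, -32, -128, -512, -2048, -8192, -32768, -131072, -524288, …
g: a_k = 1, 1, 1, 1, 1, 1, 1, 1, 1, 1, …
h₀=f·g: eliminate ⇒ L₀, order ≤ 1·1.
∫: right-multiply L₀ by Dx.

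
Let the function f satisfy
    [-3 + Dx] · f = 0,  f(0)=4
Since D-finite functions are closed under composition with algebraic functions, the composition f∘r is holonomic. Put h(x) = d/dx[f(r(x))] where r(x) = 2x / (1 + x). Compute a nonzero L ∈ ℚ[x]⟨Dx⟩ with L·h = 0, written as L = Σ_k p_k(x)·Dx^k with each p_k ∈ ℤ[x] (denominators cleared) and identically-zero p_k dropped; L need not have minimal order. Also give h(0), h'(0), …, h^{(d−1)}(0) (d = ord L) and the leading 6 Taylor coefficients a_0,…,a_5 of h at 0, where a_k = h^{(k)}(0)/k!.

f: a_k = 4, 12, 18, 18, 27/2, 81/10, …
Change of var in L_f (x↦r) gives L₀.
h=h₀': d/dx-closure on L₀ ⇒ L.
L = (4 - 2·x) + (-1 - 2·x - x^2)·Dx  (order 1).
h: a_k = 24, 96, 72, -96, -24, 576/5, …
ICs: h(0) = 24.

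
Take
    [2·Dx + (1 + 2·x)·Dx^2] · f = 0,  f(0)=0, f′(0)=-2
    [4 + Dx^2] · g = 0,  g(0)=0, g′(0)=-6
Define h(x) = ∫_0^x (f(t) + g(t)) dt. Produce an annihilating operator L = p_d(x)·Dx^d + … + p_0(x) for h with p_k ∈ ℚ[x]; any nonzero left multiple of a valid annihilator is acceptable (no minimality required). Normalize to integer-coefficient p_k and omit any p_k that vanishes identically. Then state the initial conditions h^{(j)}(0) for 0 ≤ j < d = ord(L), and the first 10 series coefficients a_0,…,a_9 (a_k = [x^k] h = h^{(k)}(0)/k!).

f: a_k = 0, -2, 2, -8/3, 4, -32/5, 32/3, -128/7, 32, -512/9, …
g: a_k = 0, -6, 0, 4, 0, -4/5, 0, 8/105, 0, -4/945, …
Weyl lclm of L_f,L_g ⇒ L₀ (ord ≤ 4).
Integrate: L := L₀·Dx.
L = (56 + 32·x + 32·x^2)·Dx^2 + (12 + 40·x + 48·x^2 + 32·x^3)·Dx^3 + (14 + 8·x + 8·x^2)·Dx^4 + (3 + 10·x + 12·x^2 + 8·x^3)·Dx^5  (order 5).
h: a_k = 0, 0, -4, 2/3, 1/3, 4/5, -6/5, 32/21, -239/105, 32/9, …
ICs: h(0) = 0, h′(0) = 0, h′′(0) = -8, h′′′(0) = 4, h′′′′(0) = 8.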